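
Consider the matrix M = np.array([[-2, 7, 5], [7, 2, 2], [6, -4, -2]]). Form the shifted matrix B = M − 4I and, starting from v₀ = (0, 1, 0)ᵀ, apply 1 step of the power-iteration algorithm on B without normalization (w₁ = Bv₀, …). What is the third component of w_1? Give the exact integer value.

B = M − 4I has rows (-6, 7, 5); (7, -2, 2); (6, -4, -6)
w1 = Bv₀ = ((-6)·0 + 7·1 + 5·0; 7·0 + (-2)·1 + 2·0; 6·0 + (-4)·1 + (-6)·0) = (7, -2, -4)
Requested component of w1: -4

-4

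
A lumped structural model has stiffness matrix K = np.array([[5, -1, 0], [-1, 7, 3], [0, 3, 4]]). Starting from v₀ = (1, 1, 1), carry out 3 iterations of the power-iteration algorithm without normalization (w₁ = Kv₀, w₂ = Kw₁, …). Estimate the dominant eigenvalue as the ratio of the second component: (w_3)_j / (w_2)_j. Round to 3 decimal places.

w1 = Kv₀ = (4, 9, 7)
w2 = Kw1 = (11, 80, 55)
w3 = Kw2 = (-25, 714, 460)
Ratio at component: 714 / 80 = 8.925

λ ≈ 8.925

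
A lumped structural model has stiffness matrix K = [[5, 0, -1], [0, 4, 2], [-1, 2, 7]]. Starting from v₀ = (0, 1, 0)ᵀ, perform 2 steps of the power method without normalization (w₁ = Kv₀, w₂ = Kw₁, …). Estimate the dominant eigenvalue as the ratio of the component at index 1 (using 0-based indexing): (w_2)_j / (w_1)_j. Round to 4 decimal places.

λ ≈ 5.0000

w1 = Kv₀ = (5·0 + 0·1 + (-1)·0; 0·0 + 4·1 + 2·0; (-1)·0 + 2·1 + 7·0) = (0, 4, 2)
w2 = Kw1 = (5·0 + 0·4 + (-1)·2; 0·0 + 4·4 + 2·2; (-1)·0 + 2·4 + 7·2) = (-2, 20, 22)
Ratio at component: 20 / 4 = 5.0000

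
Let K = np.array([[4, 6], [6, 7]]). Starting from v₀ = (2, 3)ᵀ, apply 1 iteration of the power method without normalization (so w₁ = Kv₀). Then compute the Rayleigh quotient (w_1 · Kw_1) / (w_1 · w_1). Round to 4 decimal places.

11.6844

w1 = Kv₀ = (26, 33)
Kw1 = (302, 387)
w1·Kw1 = 26·302 + 33·387 = 20623; w1·w1 = 26·26 + 33·33 = 1765
λ ≈ 20623/1765 = 11.6844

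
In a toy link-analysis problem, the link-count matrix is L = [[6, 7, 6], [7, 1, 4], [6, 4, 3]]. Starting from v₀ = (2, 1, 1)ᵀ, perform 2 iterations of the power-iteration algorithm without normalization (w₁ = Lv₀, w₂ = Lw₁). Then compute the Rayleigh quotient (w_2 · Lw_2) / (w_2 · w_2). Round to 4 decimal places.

w1 = Lv₀ = (6·2 + 7·1 + 6·1; 7·2 + 1·1 + 4·1; 6·2 + 4·1 + 3·1) = (25, 19, 19)
w2 = Lw1 = (6·25 + 7·19 + 6·19; 7·25 + 1·19 + 4·19; 6·25 + 4·19 + 3·19) = (397, 270, 283)
Lw2 = (5970, 4181, 4311)
w2·Lw2 = 397·5970 + 270·4181 + 283·4311 = 4718973; w2·w2 = 397·397 + 270·270 + 283·283 = 310598
λ ≈ 4718973/310598 = 15.1932

15.1932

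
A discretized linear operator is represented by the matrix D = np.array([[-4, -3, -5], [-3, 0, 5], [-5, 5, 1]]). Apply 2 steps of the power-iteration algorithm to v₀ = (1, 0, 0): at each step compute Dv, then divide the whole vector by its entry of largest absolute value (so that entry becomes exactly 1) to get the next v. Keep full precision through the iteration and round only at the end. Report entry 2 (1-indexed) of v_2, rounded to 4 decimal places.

Dv0 = (-4.00000, -3.00000, -5.00000); divide by -5.00000 → v1 = (0.80000, 0.60000, 1.00000)
Dv1 = (-10.00000, 2.60000, 0.00000); divide by -10.00000 → v2 = (1.00000, -0.26000, 0.00000)
Requested entry of v2: -13/50 = -0.2600

-0.2600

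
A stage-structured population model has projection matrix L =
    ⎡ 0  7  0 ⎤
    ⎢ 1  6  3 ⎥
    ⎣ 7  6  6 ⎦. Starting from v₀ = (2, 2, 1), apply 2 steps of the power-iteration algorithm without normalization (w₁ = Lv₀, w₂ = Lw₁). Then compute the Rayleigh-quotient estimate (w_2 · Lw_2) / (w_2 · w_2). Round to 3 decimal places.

11.599

w1 = Lv₀ = (0·2 + 7·2 + 0·1; 1·2 + 6·2 + 3·1; 7·2 + 6·2 + 6·1) = (14, 17, 32)
w2 = Lw1 = (0·14 + 7·17 + 0·32; 1·14 + 6·17 + 3·32; 7·14 + 6·17 + 6·32) = (119, 212, 392)
Lw2 = (1484, 2567, 4457)
w2·Lw2 = 119·1484 + 212·2567 + 392·4457 = 2467944; w2·w2 = 119·119 + 212·212 + 392·392 = 212769
λ ≈ 2467944/212769 = 11.599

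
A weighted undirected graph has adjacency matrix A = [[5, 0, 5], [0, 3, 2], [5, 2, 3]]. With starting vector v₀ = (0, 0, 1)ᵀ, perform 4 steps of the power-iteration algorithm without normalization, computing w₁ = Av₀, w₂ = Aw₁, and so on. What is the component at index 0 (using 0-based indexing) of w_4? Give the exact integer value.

w1 = Av₀ = (5·0 + 0·0 + 5·1; 0·0 + 3·0 + 2·1; 5·0 + 2·0 + 3·1) = (5, 2, 3)
w2 = Aw1 = (5·5 + 0·2 + 5·3; 0·5 + 3·2 + 2·3; 5·5 + 2·2 + 3·3) = (40, 12, 38)
w3 = Aw2 = (390, 112, 338)
w4 = Aw3 = (3640, 1012, 3188)
The requested component of w4 is 3640.

3640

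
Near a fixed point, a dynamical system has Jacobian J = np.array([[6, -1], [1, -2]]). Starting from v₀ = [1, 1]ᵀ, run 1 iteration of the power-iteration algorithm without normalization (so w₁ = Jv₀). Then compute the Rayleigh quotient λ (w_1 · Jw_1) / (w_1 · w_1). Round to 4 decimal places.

λ ≈ 5.6923

w1 = Jv₀ = (5, -1)
Jw1 = (31, 7)
w1·Jw1 = 5·31 + (-1)·7 = 148; w1·w1 = 5·5 + (-1)·(-1) = 26
λ ≈ 148/26 = 5.6923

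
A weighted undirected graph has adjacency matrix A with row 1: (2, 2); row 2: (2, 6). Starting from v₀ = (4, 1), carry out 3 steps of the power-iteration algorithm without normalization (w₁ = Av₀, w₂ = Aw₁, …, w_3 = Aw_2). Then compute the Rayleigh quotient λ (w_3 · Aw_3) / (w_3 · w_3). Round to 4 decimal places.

λ ≈ 6.8282

w1 = Av₀ = (2·4 + 2·1; 2·4 + 6·1) = (10, 14)
w2 = Aw1 = (2·10 + 2·14; 2·10 + 6·14) = (48, 104)
w3 = Aw2 = (304, 720)
Aw3 = (2048, 4928)
w3·Aw3 = 304·2048 + 720·4928 = 4170752; w3·w3 = 304·304 + 720·720 = 610816
λ ≈ 4170752/610816 = 6.8282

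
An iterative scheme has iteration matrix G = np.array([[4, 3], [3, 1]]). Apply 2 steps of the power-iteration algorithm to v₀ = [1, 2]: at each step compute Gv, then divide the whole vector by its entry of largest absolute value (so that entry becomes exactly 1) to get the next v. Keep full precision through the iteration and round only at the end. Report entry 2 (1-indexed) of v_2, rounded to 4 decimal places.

0.6364

Gv0 = (10.00000, 5.00000); divide by 10.00000 → v1 = (1.00000, 0.50000)
Gv1 = (5.50000, 3.50000); divide by 5.50000 → v2 = (1.00000, 0.63636)
Requested entry of v2: 35/55 = 0.6364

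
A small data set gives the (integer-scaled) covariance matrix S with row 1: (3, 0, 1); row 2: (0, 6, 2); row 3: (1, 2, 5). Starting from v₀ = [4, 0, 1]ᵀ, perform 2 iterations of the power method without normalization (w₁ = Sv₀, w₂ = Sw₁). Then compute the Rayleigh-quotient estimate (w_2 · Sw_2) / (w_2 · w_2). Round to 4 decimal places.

λ ≈ 6.3740

w1 = Sv₀ = (13, 2, 9)
w2 = Sw1 = (48, 30, 62)
Sw2 = (206, 304, 418)
w2·Sw2 = 48·206 + 30·304 + 62·418 = 44924; w2·w2 = 48·48 + 30·30 + 62·62 = 7048
λ ≈ 44924/7048 = 6.3740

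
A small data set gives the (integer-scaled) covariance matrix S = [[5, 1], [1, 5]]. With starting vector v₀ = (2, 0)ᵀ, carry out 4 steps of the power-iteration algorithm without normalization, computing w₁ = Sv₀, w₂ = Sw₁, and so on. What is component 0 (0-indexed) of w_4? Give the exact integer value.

w1 = Sv₀ = (10, 2)
w2 = Sw1 = (52, 20)
w3 = Sw2 = (280, 152)
w4 = Sw3 = (1552, 1040)
The requested component of w4 is 1552.

1552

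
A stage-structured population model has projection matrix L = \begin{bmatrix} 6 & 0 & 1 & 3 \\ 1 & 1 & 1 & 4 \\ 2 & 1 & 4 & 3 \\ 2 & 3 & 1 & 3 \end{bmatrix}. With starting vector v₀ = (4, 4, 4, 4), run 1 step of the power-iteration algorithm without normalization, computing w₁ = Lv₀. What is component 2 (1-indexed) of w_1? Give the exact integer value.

28

w1 = Lv₀ = (40, 28, 40, 36)
The requested component of w1 is 28.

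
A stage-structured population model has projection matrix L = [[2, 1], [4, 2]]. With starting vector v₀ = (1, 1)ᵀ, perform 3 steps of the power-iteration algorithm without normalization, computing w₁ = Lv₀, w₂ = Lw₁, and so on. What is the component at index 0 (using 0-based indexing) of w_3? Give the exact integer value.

w1 = Lv₀ = (2·1 + 1·1; 4·1 + 2·1) = (3, 6)
w2 = Lw1 = (2·3 + 1·6; 4·3 + 2·6) = (12, 24)
w3 = Lw2 = (48, 96)
The requested component of w3 is 48.

48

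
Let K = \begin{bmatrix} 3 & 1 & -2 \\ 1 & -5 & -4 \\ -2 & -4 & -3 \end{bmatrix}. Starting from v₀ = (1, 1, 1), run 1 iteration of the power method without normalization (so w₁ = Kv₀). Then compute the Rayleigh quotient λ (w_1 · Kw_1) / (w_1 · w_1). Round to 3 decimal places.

w1 = Kv₀ = (2, -8, -9)
Kw1 = (16, 78, 55)
w1·Kw1 = 2·16 + (-8)·78 + (-9)·55 = -1087; w1·w1 = 2·2 + (-8)·(-8) + (-9)·(-9) = 149
λ ≈ -1087/149 = -7.295

-7.295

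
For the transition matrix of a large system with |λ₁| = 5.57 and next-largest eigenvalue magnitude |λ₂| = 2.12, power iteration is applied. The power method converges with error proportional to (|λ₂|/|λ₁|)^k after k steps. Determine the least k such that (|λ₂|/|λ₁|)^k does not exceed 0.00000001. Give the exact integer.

20

|λ₂/λ₁| = 2.12/5.57 = 0.38061
Need k ≥ ln(0.00000001) / ln(0.38061) = -18.4207 / -0.9660 ≈ 19.069
Smallest integer k satisfying the bound: 20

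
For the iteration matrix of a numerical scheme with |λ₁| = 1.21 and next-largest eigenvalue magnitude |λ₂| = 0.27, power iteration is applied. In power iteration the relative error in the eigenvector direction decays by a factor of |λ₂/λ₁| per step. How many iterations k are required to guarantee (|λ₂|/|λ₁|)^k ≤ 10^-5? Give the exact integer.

8

|λ₂/λ₁| = 0.27/1.21 = 0.22314
Need k ≥ ln(10^-5) / ln(0.22314) = -11.5129 / -1.5000 ≈ 7.676
Smallest integer k satisfying the bound: 8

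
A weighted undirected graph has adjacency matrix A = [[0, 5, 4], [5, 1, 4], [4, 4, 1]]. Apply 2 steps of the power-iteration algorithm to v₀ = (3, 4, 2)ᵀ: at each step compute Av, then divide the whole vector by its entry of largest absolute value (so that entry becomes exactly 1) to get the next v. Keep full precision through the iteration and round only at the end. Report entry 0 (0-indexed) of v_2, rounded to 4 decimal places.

Av0 = (28.00000, 27.00000, 30.00000); divide by 30.00000 → v1 = (0.93333, 0.90000, 1.00000)
Av1 = (8.50000, 9.56667, 8.33333); divide by 9.56667 → v2 = (0.88850, 1.00000, 0.87108)
Requested entry of v2: 255/287 = 0.8885

0.8885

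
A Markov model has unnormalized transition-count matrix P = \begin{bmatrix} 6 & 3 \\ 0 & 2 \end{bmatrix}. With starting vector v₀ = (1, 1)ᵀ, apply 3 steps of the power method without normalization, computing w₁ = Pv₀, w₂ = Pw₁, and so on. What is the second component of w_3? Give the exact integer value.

w1 = Pv₀ = (9, 2)
w2 = Pw1 = (60, 4)
w3 = Pw2 = (372, 8)
The requested component of w3 is 8.

8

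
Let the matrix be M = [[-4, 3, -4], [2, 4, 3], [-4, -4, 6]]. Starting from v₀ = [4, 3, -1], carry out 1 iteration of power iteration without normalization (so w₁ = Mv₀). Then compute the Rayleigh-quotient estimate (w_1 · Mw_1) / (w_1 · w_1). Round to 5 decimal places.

w1 = Mv₀ = ((-4)·4 + 3·3 + (-4)·(-1); 2·4 + 4·3 + 3·(-1); (-4)·4 + (-4)·3 + 6·(-1)) = (-3, 17, -34)
Mw1 = (199, -40, -260)
w1·Mw1 = (-3)·199 + 17·(-40) + (-34)·(-260) = 7563; w1·w1 = (-3)·(-3) + 17·17 + (-34)·(-34) = 1454
λ ≈ 7563/1454 = 5.20151

λ ≈ 5.20151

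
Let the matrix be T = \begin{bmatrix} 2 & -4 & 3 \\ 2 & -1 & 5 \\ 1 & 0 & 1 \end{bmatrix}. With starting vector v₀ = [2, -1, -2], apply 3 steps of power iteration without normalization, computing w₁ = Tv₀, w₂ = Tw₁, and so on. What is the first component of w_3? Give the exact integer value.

18

w1 = Tv₀ = (2·2 + (-4)·(-1) + 3·(-2); 2·2 + (-1)·(-1) + 5·(-2); 1·2 + 0·(-1) + 1·(-2)) = (2, -5, 0)
w2 = Tw1 = (2·2 + (-4)·(-5) + 3·0; 2·2 + (-1)·(-5) + 5·0; 1·2 + 0·(-5) + 1·0) = (24, 9, 2)
w3 = Tw2 = (18, 49, 26)
The requested component of w3 is 18.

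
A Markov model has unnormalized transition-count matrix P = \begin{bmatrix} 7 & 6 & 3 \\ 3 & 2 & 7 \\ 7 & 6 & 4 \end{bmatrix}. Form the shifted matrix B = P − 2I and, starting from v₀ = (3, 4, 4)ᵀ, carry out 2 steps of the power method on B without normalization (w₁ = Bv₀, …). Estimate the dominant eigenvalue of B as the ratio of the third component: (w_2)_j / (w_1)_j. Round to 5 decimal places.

μ ≈ 12.92453

B = P − 2I has rows (5, 6, 3); (3, 0, 7); (7, 6, 2)
w1 = Bv₀ = (5·3 + 6·4 + 3·4; 3·3 + 0·4 + 7·4; 7·3 + 6·4 + 2·4) = (51, 37, 53)
w2 = Bw1 = (5·51 + 6·37 + 3·53; 3·51 + 0·37 + 7·53; 7·51 + 6·37 + 2·53) = (636, 524, 685)
Ratio: 685/53 = 12.92453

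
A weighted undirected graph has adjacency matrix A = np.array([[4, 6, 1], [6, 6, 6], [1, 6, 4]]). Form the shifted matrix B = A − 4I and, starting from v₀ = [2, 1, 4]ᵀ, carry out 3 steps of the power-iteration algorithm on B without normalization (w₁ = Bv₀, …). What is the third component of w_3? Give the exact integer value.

B = A − 4I has rows (0, 6, 1); (6, 2, 6); (1, 6, 0)
w1 = Bv₀ = (10, 38, 8)
w2 = Bw1 = (236, 184, 238)
w3 = Bw2 = (1342, 3212, 1340)
Requested component of w3: 1340

1340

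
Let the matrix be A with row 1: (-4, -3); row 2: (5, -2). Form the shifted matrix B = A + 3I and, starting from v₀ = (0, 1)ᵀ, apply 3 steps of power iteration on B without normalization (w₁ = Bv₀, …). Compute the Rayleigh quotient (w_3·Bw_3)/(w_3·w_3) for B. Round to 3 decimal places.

-1.400

B = A + 3I has rows (-1, -3); (5, 1)
w1 = Bv₀ = ((-1)·0 + (-3)·1; 5·0 + 1·1) = (-3, 1)
w2 = Bw1 = ((-1)·(-3) + (-3)·1; 5·(-3) + 1·1) = (0, -14)
w3 = Bw2 = (42, -14)
Bw3 = (0, 196)
w3·Bw3 = -2744; w3·w3 = 1960; μ ≈ -2744/1960 = -1.400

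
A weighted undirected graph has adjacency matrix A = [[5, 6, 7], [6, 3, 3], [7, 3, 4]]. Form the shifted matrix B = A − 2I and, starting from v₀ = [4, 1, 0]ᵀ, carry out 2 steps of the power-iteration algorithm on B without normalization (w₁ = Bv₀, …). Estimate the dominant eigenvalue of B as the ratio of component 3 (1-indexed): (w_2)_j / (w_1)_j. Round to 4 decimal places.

B = A − 2I has rows (3, 6, 7); (6, 1, 3); (7, 3, 2)
w1 = Bv₀ = (3·4 + 6·1 + 7·0; 6·4 + 1·1 + 3·0; 7·4 + 3·1 + 2·0) = (18, 25, 31)
w2 = Bw1 = (3·18 + 6·25 + 7·31; 6·18 + 1·25 + 3·31; 7·18 + 3·25 + 2·31) = (421, 226, 263)
Ratio: 263/31 = 8.4839

8.4839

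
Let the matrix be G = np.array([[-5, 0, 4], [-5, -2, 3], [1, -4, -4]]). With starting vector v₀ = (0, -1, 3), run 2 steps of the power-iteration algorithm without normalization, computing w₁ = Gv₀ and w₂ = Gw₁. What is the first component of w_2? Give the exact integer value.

-92

w1 = Gv₀ = (12, 11, -8)
w2 = Gw1 = (-92, -106, 0)
The requested component of w2 is -92.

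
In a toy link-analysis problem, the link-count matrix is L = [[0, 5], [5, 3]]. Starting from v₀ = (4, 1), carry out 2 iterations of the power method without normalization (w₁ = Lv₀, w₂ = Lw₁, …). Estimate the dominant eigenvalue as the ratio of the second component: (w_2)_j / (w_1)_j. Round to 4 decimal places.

4.0870

w1 = Lv₀ = (5, 23)
w2 = Lw1 = (115, 94)
Ratio at component: 94 / 23 = 4.0870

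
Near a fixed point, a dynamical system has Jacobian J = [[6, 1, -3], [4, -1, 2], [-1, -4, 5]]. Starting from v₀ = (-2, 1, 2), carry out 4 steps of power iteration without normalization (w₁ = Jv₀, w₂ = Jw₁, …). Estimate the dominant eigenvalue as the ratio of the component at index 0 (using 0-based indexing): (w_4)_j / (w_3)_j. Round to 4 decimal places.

w1 = Jv₀ = (-17, -5, 8)
w2 = Jw1 = (-131, -47, 77)
w3 = Jw2 = (-1064, -323, 704)
w4 = Jw3 = (-8819, -2525, 5876)
Ratio at component: -8819 / -1064 = 8.2885

8.2885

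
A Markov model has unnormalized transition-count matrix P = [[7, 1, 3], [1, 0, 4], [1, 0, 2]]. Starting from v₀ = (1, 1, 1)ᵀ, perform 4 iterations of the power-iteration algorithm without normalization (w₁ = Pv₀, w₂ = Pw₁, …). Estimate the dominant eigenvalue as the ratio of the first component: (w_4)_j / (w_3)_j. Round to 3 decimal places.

w1 = Pv₀ = (7·1 + 1·1 + 3·1; 1·1 + 0·1 + 4·1; 1·1 + 0·1 + 2·1) = (11, 5, 3)
w2 = Pw1 = (7·11 + 1·5 + 3·3; 1·11 + 0·5 + 4·3; 1·11 + 0·5 + 2·3) = (91, 23, 17)
w3 = Pw2 = (711, 159, 125)
w4 = Pw3 = (5511, 1211, 961)
Ratio at component: 5511 / 711 = 7.751

λ ≈ 7.751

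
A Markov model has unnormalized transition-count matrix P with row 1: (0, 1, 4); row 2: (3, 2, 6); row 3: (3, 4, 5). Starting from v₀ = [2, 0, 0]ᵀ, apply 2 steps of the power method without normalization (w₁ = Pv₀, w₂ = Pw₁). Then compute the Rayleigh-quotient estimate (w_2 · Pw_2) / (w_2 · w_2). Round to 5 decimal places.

w1 = Pv₀ = (0·2 + 1·0 + 4·0; 3·2 + 2·0 + 6·0; 3·2 + 4·0 + 5·0) = (0, 6, 6)
w2 = Pw1 = (0·0 + 1·6 + 4·6; 3·0 + 2·6 + 6·6; 3·0 + 4·6 + 5·6) = (30, 48, 54)
Pw2 = (264, 510, 552)
w2·Pw2 = 30·264 + 48·510 + 54·552 = 62208; w2·w2 = 30·30 + 48·48 + 54·54 = 6120
λ ≈ 62208/6120 = 10.16471

λ ≈ 10.16471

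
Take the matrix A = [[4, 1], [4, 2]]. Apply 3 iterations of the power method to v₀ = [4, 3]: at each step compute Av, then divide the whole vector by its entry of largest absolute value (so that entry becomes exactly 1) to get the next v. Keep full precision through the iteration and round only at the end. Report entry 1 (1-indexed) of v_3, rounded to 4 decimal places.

0.8101

Av0 = (19.00000, 22.00000); divide by 22.00000 → v1 = (0.86364, 1.00000)
Av1 = (4.45455, 5.45455); divide by 5.45455 → v2 = (0.81667, 1.00000)
Av2 = (4.26667, 5.26667); divide by 5.26667 → v3 = (0.81013, 1.00000)
Requested entry of v3: 512/632 = 0.8101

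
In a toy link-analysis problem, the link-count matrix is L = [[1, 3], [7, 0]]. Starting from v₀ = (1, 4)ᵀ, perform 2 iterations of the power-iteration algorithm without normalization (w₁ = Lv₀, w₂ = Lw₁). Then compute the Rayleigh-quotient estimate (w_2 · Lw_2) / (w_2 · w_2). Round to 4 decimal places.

w1 = Lv₀ = (1·1 + 3·4; 7·1 + 0·4) = (13, 7)
w2 = Lw1 = (1·13 + 3·7; 7·13 + 0·7) = (34, 91)
Lw2 = (307, 238)
w2·Lw2 = 34·307 + 91·238 = 32096; w2·w2 = 34·34 + 91·91 = 9437
λ ≈ 32096/9437 = 3.4011

λ ≈ 3.4011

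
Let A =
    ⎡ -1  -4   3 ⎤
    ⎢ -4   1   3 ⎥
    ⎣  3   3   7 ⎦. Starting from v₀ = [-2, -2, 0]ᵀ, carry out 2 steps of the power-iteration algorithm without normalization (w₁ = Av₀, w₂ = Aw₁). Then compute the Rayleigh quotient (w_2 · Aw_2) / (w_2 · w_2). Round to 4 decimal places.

w1 = Av₀ = (10, 6, -12)
w2 = Aw1 = (-70, -70, -36)
Aw2 = (242, 102, -672)
w2·Aw2 = (-70)·242 + (-70)·102 + (-36)·(-672) = 112; w2·w2 = (-70)·(-70) + (-70)·(-70) + (-36)·(-36) = 11096
λ ≈ 112/11096 = 0.0101

λ ≈ 0.0101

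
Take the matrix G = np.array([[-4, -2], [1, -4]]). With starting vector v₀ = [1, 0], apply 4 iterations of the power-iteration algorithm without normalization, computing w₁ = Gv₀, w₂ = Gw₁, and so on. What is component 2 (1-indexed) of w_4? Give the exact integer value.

-224

w1 = Gv₀ = ((-4)·1 + (-2)·0; 1·1 + (-4)·0) = (-4, 1)
w2 = Gw1 = ((-4)·(-4) + (-2)·1; 1·(-4) + (-4)·1) = (14, -8)
w3 = Gw2 = (-40, 46)
w4 = Gw3 = (68, -224)
The requested component of w4 is -224.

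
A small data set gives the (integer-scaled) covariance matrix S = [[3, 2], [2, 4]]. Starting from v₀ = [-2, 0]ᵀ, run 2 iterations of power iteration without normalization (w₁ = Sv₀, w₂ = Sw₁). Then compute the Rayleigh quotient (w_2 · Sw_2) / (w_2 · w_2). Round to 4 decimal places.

λ ≈ 5.5315

w1 = Sv₀ = (3·(-2) + 2·0; 2·(-2) + 4·0) = (-6, -4)
w2 = Sw1 = (3·(-6) + 2·(-4); 2·(-6) + 4·(-4)) = (-26, -28)
Sw2 = (-134, -164)
w2·Sw2 = (-26)·(-134) + (-28)·(-164) = 8076; w2·w2 = (-26)·(-26) + (-28)·(-28) = 1460
λ ≈ 8076/1460 = 5.5315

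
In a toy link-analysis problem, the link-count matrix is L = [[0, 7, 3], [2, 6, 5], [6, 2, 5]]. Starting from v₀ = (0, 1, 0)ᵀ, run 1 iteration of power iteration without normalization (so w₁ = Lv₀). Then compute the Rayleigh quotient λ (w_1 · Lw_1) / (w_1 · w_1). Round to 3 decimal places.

λ ≈ 9.258

w1 = Lv₀ = (0·0 + 7·1 + 3·0; 2·0 + 6·1 + 5·0; 6·0 + 2·1 + 5·0) = (7, 6, 2)
Lw1 = (48, 60, 64)
w1·Lw1 = 7·48 + 6·60 + 2·64 = 824; w1·w1 = 7·7 + 6·6 + 2·2 = 89
λ ≈ 824/89 = 9.258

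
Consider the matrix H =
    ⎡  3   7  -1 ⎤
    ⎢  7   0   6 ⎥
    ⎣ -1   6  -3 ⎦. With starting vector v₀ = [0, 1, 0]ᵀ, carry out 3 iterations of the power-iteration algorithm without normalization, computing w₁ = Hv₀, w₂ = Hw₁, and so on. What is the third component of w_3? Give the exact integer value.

570

w1 = Hv₀ = (7, 0, 6)
w2 = Hw1 = (15, 85, -25)
w3 = Hw2 = (665, -45, 570)
The requested component of w3 is 570.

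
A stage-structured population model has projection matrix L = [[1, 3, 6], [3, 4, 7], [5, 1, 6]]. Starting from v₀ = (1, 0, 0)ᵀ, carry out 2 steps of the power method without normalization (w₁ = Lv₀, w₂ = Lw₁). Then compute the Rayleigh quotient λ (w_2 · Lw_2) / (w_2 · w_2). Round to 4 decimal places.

λ ≈ 11.5772

w1 = Lv₀ = (1·1 + 3·0 + 6·0; 3·1 + 4·0 + 7·0; 5·1 + 1·0 + 6·0) = (1, 3, 5)
w2 = Lw1 = (1·1 + 3·3 + 6·5; 3·1 + 4·3 + 7·5; 5·1 + 1·3 + 6·5) = (40, 50, 38)
Lw2 = (418, 586, 478)
w2·Lw2 = 40·418 + 50·586 + 38·478 = 64184; w2·w2 = 40·40 + 50·50 + 38·38 = 5544
λ ≈ 64184/5544 = 11.5772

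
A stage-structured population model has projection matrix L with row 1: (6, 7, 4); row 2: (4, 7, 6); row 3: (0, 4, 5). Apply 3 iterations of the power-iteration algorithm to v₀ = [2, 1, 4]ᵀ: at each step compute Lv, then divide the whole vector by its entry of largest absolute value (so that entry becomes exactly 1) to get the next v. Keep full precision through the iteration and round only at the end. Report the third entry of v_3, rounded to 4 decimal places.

Lv0 = (35.00000, 39.00000, 24.00000); divide by 39.00000 → v1 = (0.89744, 1.00000, 0.61538)
Lv1 = (14.84615, 14.28205, 7.07692); divide by 14.84615 → v2 = (1.00000, 0.96200, 0.47668)
Lv2 = (14.64076, 13.59413, 6.23143); divide by 14.64076 → v3 = (1.00000, 0.92851, 0.42562)
Requested entry of v3: 3608/8477 = 0.4256

0.4256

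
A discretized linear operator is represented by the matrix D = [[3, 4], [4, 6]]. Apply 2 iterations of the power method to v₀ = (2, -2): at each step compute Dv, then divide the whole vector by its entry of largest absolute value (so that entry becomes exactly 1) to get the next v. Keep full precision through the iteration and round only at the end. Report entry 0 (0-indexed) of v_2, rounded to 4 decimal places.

0.6875

Dv0 = (-2.00000, -4.00000); divide by -4.00000 → v1 = (0.50000, 1.00000)
Dv1 = (5.50000, 8.00000); divide by 8.00000 → v2 = (0.68750, 1.00000)
Requested entry of v2: -22/-32 = 0.6875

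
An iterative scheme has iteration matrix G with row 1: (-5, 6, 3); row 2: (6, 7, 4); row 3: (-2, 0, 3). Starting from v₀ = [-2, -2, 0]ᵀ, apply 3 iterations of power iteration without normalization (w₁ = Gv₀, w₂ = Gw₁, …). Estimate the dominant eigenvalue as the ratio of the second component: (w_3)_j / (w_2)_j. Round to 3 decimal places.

λ ≈ 11.157

w1 = Gv₀ = ((-5)·(-2) + 6·(-2) + 3·0; 6·(-2) + 7·(-2) + 4·0; (-2)·(-2) + 0·(-2) + 3·0) = (-2, -26, 4)
w2 = Gw1 = ((-5)·(-2) + 6·(-26) + 3·4; 6·(-2) + 7·(-26) + 4·4; (-2)·(-2) + 0·(-26) + 3·4) = (-134, -178, 16)
w3 = Gw2 = (-350, -1986, 316)
Ratio at component: -1986 / -178 = 11.157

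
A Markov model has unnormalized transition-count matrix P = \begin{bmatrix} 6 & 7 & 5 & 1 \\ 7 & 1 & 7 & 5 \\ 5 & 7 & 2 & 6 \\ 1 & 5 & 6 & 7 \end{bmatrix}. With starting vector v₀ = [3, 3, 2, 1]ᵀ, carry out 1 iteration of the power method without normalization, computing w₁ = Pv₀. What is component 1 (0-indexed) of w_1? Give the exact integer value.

w1 = Pv₀ = (6·3 + 7·3 + 5·2 + 1·1; 7·3 + 1·3 + 7·2 + 5·1; 5·3 + 7·3 + 2·2 + 6·1; 1·3 + 5·3 + 6·2 + 7·1) = (50, 43, 46, 37)
The requested component of w1 is 43.

43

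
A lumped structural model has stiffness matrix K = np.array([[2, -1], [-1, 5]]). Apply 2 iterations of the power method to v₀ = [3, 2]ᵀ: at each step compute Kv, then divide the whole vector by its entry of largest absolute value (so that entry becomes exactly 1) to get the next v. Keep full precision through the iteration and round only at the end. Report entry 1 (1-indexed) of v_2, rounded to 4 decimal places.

Kv0 = (4.00000, 7.00000); divide by 7.00000 → v1 = (0.57143, 1.00000)
Kv1 = (0.14286, 4.42857); divide by 4.42857 → v2 = (0.03226, 1.00000)
Requested entry of v2: 1/31 = 0.0323

0.0323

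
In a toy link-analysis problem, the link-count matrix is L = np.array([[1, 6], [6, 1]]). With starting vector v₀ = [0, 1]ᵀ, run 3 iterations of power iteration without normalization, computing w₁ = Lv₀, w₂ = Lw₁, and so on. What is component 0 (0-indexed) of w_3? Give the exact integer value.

234

w1 = Lv₀ = (6, 1)
w2 = Lw1 = (12, 37)
w3 = Lw2 = (234, 109)
The requested component of w3 is 234.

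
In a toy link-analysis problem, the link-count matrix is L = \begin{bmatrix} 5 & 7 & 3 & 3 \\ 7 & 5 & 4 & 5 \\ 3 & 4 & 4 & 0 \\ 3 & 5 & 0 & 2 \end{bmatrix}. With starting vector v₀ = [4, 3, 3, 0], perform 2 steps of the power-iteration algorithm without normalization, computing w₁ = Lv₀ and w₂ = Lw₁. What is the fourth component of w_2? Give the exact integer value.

w1 = Lv₀ = (50, 55, 36, 27)
w2 = Lw1 = (824, 904, 514, 479)
The requested component of w2 is 479.

479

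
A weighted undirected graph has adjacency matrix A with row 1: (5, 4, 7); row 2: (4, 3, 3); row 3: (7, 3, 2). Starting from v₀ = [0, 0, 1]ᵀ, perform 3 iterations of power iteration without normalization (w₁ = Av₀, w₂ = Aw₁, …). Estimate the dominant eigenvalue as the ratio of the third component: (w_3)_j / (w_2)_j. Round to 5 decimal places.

λ ≈ 10.96774

w1 = Av₀ = (7, 3, 2)
w2 = Aw1 = (61, 43, 62)
w3 = Aw2 = (911, 559, 680)
Ratio at component: 680 / 62 = 10.96774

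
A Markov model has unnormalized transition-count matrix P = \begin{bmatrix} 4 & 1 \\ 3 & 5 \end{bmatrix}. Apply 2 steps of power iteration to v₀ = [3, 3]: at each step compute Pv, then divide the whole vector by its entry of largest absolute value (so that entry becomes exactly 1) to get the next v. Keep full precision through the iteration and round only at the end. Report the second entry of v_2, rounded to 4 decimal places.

Pv0 = (15.00000, 24.00000); divide by 24.00000 → v1 = (0.62500, 1.00000)
Pv1 = (3.50000, 6.87500); divide by 6.87500 → v2 = (0.50909, 1.00000)
Requested entry of v2: 165/165 = 1.0000

1.0000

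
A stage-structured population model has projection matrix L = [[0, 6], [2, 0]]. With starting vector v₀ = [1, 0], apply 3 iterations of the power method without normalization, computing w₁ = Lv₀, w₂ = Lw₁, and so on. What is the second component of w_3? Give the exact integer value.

w1 = Lv₀ = (0·1 + 6·0; 2·1 + 0·0) = (0, 2)
w2 = Lw1 = (0·0 + 6·2; 2·0 + 0·2) = (12, 0)
w3 = Lw2 = (0, 24)
The requested component of w3 is 24.

24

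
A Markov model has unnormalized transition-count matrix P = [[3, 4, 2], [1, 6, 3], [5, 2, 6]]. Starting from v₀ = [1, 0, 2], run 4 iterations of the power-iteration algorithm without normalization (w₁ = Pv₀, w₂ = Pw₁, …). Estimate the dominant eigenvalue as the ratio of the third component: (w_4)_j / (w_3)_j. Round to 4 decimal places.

10.6200

w1 = Pv₀ = (3·1 + 4·0 + 2·2; 1·1 + 6·0 + 3·2; 5·1 + 2·0 + 6·2) = (7, 7, 17)
w2 = Pw1 = (3·7 + 4·7 + 2·17; 1·7 + 6·7 + 3·17; 5·7 + 2·7 + 6·17) = (83, 100, 151)
w3 = Pw2 = (951, 1136, 1521)
w4 = Pw3 = (10439, 12330, 16153)
Ratio at component: 16153 / 1521 = 10.6200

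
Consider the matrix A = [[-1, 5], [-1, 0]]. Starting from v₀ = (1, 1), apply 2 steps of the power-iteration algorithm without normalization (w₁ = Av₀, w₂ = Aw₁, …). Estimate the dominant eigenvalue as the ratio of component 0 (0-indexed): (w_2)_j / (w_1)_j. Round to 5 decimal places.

w1 = Av₀ = ((-1)·1 + 5·1; (-1)·1 + 0·1) = (4, -1)
w2 = Aw1 = ((-1)·4 + 5·(-1); (-1)·4 + 0·(-1)) = (-9, -4)
Ratio at component: -9 / 4 = -2.25000

-2.25000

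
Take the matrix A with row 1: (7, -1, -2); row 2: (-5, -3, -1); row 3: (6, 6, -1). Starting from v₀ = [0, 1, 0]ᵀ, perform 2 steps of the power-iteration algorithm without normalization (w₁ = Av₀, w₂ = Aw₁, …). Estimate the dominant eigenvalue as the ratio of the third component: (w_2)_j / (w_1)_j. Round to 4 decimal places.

w1 = Av₀ = (-1, -3, 6)
w2 = Aw1 = (-16, 8, -30)
Ratio at component: -30 / 6 = -5.0000

λ ≈ -5.0000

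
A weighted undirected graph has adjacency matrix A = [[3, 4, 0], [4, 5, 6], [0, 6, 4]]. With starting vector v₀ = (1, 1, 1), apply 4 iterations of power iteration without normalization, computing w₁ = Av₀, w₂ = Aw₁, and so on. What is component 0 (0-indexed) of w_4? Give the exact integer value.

10361

w1 = Av₀ = (3·1 + 4·1 + 0·1; 4·1 + 5·1 + 6·1; 0·1 + 6·1 + 4·1) = (7, 15, 10)
w2 = Aw1 = (3·7 + 4·15 + 0·10; 4·7 + 5·15 + 6·10; 0·7 + 6·15 + 4·10) = (81, 163, 130)
w3 = Aw2 = (895, 1919, 1498)
w4 = Aw3 = (10361, 22163, 17506)
The requested component of w4 is 10361.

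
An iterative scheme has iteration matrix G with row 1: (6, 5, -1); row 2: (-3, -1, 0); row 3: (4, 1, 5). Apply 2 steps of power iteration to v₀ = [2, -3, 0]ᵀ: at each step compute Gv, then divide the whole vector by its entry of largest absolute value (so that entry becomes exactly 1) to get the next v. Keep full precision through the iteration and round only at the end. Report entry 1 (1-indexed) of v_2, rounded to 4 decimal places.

Gv0 = (-3.00000, -3.00000, 5.00000); divide by 5.00000 → v1 = (-0.60000, -0.60000, 1.00000)
Gv1 = (-7.60000, 2.40000, 2.00000); divide by -7.60000 → v2 = (1.00000, -0.31579, -0.26316)
Requested entry of v2: -38/-38 = 1.0000

1.0000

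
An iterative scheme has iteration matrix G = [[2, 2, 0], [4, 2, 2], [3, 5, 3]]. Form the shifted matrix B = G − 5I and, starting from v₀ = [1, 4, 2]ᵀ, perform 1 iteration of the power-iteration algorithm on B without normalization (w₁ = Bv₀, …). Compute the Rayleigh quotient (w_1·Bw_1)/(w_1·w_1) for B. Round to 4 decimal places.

B = G − 5I has rows (-3, 2, 0); (4, -3, 2); (3, 5, -2)
w1 = Bv₀ = ((-3)·1 + 2·4 + 0·2; 4·1 + (-3)·4 + 2·2; 3·1 + 5·4 + (-2)·2) = (5, -4, 19)
Bw1 = (-23, 70, -43)
w1·Bw1 = -1212; w1·w1 = 402; μ ≈ -1212/402 = -3.0149

μ ≈ -3.0149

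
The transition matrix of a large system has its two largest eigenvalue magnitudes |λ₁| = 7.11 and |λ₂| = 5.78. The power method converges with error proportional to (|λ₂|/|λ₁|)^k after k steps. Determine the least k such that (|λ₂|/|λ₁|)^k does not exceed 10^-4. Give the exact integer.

45

|λ₂/λ₁| = 5.78/7.11 = 0.81294
Need k ≥ ln(10^-4) / ln(0.81294) = -9.2103 / -0.2071 ≈ 44.473
Smallest integer k satisfying the bound: 45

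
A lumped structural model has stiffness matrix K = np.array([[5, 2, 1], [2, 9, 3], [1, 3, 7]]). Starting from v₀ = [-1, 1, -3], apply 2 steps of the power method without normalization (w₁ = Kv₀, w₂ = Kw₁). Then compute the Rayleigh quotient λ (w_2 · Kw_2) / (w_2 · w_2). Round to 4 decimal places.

w1 = Kv₀ = (5·(-1) + 2·1 + 1·(-3); 2·(-1) + 9·1 + 3·(-3); 1·(-1) + 3·1 + 7·(-3)) = (-6, -2, -19)
w2 = Kw1 = (5·(-6) + 2·(-2) + 1·(-19); 2·(-6) + 9·(-2) + 3·(-19); 1·(-6) + 3·(-2) + 7·(-19)) = (-53, -87, -145)
Kw2 = (-584, -1324, -1329)
w2·Kw2 = (-53)·(-584) + (-87)·(-1324) + (-145)·(-1329) = 338845; w2·w2 = (-53)·(-53) + (-87)·(-87) + (-145)·(-145) = 31403
λ ≈ 338845/31403 = 10.7902

10.7902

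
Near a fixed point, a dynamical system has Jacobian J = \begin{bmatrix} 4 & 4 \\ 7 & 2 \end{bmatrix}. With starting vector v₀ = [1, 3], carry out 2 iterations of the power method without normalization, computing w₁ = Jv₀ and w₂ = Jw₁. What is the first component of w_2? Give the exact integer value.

116

w1 = Jv₀ = (4·1 + 4·3; 7·1 + 2·3) = (16, 13)
w2 = Jw1 = (4·16 + 4·13; 7·16 + 2·13) = (116, 138)
The requested component of w2 is 116.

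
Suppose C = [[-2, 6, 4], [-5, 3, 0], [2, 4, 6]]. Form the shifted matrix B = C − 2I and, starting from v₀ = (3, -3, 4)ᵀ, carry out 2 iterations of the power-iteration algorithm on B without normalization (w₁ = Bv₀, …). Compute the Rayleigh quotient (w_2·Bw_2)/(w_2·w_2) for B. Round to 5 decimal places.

μ ≈ 1.20099

B = C − 2I has rows (-4, 6, 4); (-5, 1, 0); (2, 4, 4)
w1 = Bv₀ = (-14, -18, 10)
w2 = Bw1 = (-12, 52, -60)
Bw2 = (120, 112, -56)
w2·Bw2 = 7744; w2·w2 = 6448; μ ≈ 7744/6448 = 1.20099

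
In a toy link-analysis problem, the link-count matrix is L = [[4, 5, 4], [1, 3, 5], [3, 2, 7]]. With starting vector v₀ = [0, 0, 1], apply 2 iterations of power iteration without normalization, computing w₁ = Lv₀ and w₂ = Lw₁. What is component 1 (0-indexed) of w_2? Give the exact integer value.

w1 = Lv₀ = (4, 5, 7)
w2 = Lw1 = (69, 54, 71)
The requested component of w2 is 54.

54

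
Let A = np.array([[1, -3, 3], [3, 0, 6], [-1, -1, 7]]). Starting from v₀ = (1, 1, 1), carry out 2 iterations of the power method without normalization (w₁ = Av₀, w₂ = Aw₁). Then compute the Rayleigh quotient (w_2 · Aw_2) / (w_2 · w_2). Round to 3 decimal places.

4.398

w1 = Av₀ = (1·1 + (-3)·1 + 3·1; 3·1 + 0·1 + 6·1; (-1)·1 + (-1)·1 + 7·1) = (1, 9, 5)
w2 = Aw1 = (1·1 + (-3)·9 + 3·5; 3·1 + 0·9 + 6·5; (-1)·1 + (-1)·9 + 7·5) = (-11, 33, 25)
Aw2 = (-35, 117, 153)
w2·Aw2 = (-11)·(-35) + 33·117 + 25·153 = 8071; w2·w2 = (-11)·(-11) + 33·33 + 25·25 = 1835
λ ≈ 8071/1835 = 4.398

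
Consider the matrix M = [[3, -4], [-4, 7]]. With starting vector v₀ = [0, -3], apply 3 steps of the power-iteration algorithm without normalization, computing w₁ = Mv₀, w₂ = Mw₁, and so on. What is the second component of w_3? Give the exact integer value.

w1 = Mv₀ = (3·0 + (-4)·(-3); (-4)·0 + 7·(-3)) = (12, -21)
w2 = Mw1 = (3·12 + (-4)·(-21); (-4)·12 + 7·(-21)) = (120, -195)
w3 = Mw2 = (1140, -1845)
The requested component of w3 is -1845.

-1845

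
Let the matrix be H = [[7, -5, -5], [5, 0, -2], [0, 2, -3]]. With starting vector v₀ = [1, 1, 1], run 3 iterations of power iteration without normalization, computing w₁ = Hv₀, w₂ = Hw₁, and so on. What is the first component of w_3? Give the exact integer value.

w1 = Hv₀ = (-3, 3, -1)
w2 = Hw1 = (-31, -13, 9)
w3 = Hw2 = (-197, -173, -53)
The requested component of w3 is -197.

-197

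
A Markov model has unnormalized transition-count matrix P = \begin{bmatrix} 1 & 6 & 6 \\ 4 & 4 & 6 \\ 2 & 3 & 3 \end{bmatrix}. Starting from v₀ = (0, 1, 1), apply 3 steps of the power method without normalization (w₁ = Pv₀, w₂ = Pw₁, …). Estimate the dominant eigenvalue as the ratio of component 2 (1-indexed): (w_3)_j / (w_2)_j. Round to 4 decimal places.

w1 = Pv₀ = (1·0 + 6·1 + 6·1; 4·0 + 4·1 + 6·1; 2·0 + 3·1 + 3·1) = (12, 10, 6)
w2 = Pw1 = (1·12 + 6·10 + 6·6; 4·12 + 4·10 + 6·6; 2·12 + 3·10 + 3·6) = (108, 124, 72)
w3 = Pw2 = (1284, 1360, 804)
Ratio at component: 1360 / 124 = 10.9677

λ ≈ 10.9677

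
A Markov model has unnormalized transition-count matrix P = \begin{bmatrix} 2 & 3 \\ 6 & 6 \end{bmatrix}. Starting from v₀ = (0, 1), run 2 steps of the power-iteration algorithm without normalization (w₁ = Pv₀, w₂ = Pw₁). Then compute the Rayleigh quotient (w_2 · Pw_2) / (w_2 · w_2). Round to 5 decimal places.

w1 = Pv₀ = (3, 6)
w2 = Pw1 = (24, 54)
Pw2 = (210, 468)
w2·Pw2 = 24·210 + 54·468 = 30312; w2·w2 = 24·24 + 54·54 = 3492
λ ≈ 30312/3492 = 8.68041

λ ≈ 8.68041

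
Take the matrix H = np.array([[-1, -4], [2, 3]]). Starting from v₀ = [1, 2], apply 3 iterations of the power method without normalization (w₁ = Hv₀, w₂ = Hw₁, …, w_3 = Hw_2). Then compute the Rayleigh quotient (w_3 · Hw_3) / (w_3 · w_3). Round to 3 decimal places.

2.924

w1 = Hv₀ = (-9, 8)
w2 = Hw1 = (-23, 6)
w3 = Hw2 = (-1, -28)
Hw3 = (113, -86)
w3·Hw3 = (-1)·113 + (-28)·(-86) = 2295; w3·w3 = (-1)·(-1) + (-28)·(-28) = 785
λ ≈ 2295/785 = 2.924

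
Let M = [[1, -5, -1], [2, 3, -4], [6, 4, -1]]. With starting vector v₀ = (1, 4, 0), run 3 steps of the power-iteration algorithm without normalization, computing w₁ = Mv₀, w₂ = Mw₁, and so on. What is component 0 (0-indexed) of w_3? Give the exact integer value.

389

w1 = Mv₀ = (1·1 + (-5)·4 + (-1)·0; 2·1 + 3·4 + (-4)·0; 6·1 + 4·4 + (-1)·0) = (-19, 14, 22)
w2 = Mw1 = (1·(-19) + (-5)·14 + (-1)·22; 2·(-19) + 3·14 + (-4)·22; 6·(-19) + 4·14 + (-1)·22) = (-111, -84, -80)
w3 = Mw2 = (389, -154, -922)
The requested component of w3 is 389.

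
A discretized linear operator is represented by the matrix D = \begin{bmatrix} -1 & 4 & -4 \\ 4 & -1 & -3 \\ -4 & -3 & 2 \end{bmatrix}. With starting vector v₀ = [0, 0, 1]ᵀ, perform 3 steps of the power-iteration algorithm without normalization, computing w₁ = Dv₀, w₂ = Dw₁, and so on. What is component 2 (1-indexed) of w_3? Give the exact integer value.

-132

w1 = Dv₀ = ((-1)·0 + 4·0 + (-4)·1; 4·0 + (-1)·0 + (-3)·1; (-4)·0 + (-3)·0 + 2·1) = (-4, -3, 2)
w2 = Dw1 = ((-1)·(-4) + 4·(-3) + (-4)·2; 4·(-4) + (-1)·(-3) + (-3)·2; (-4)·(-4) + (-3)·(-3) + 2·2) = (-16, -19, 29)
w3 = Dw2 = (-176, -132, 179)
The requested component of w3 is -132.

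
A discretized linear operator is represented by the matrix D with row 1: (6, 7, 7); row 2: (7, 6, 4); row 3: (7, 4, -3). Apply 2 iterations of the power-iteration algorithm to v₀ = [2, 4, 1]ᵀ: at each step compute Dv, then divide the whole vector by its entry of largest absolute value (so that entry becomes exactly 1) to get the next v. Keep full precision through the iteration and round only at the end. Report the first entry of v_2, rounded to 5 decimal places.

Dv0 = (47.000000, 42.000000, 27.000000); divide by 47.000000 → v1 = (1.000000, 0.893617, 0.574468)
Dv1 = (16.276596, 14.659574, 8.851064); divide by 16.276596 → v2 = (1.000000, 0.900654, 0.543791)
Requested entry of v2: 765/765 = 1.00000

1.00000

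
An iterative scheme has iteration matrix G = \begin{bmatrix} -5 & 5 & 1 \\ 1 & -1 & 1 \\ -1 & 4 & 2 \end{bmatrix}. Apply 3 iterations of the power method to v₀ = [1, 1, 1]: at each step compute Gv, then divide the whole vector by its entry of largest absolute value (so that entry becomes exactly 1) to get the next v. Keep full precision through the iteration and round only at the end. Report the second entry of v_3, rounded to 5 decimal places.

0.31707

Gv0 = (1.000000, 1.000000, 5.000000); divide by 5.000000 → v1 = (0.200000, 0.200000, 1.000000)
Gv1 = (1.000000, 1.000000, 2.600000); divide by 2.600000 → v2 = (0.384615, 0.384615, 1.000000)
Gv2 = (1.000000, 1.000000, 3.153846); divide by 3.153846 → v3 = (0.317073, 0.317073, 1.000000)
Requested entry of v3: 13/41 = 0.31707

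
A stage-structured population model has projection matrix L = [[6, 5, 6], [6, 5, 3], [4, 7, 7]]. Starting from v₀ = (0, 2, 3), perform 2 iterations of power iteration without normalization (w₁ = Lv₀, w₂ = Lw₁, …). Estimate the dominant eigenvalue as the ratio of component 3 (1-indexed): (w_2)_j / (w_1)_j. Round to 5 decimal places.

w1 = Lv₀ = (6·0 + 5·2 + 6·3; 6·0 + 5·2 + 3·3; 4·0 + 7·2 + 7·3) = (28, 19, 35)
w2 = Lw1 = (6·28 + 5·19 + 6·35; 6·28 + 5·19 + 3·35; 4·28 + 7·19 + 7·35) = (473, 368, 490)
Ratio at component: 490 / 35 = 14.00000

14.00000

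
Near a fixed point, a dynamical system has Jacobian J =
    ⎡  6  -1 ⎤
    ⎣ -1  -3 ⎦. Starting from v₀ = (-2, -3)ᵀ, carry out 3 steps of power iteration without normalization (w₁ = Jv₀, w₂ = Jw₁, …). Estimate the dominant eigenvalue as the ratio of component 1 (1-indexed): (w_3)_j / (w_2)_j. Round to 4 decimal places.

w1 = Jv₀ = (6·(-2) + (-1)·(-3); (-1)·(-2) + (-3)·(-3)) = (-9, 11)
w2 = Jw1 = (6·(-9) + (-1)·11; (-1)·(-9) + (-3)·11) = (-65, -24)
w3 = Jw2 = (-366, 137)
Ratio at component: -366 / -65 = 5.6308

5.6308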